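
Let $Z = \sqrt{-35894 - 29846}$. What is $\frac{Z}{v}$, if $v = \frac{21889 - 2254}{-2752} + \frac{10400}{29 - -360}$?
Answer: $\frac{2141056 i \sqrt{16435}}{20982785} \approx 13.081 i$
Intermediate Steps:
$v = \frac{20982785}{1070528}$ ($v = 19635 \left(- \frac{1}{2752}\right) + \frac{10400}{29 + 360} = - \frac{19635}{2752} + \frac{10400}{389} = \frac{20982785}{1070528} \approx 19.6$)
$Z = 2 i \sqrt{16435}$ ($Z = \sqrt{-65740} = 2 i \sqrt{16435} \approx 256.4 i$)
$\frac{Z}{v} = \frac{2 i \sqrt{16435}}{\frac{20982785}{1070528}} = 2 i \sqrt{16435} \cdot \frac{1070528}{20982785} = \frac{2141056 i \sqrt{16435}}{20982785}$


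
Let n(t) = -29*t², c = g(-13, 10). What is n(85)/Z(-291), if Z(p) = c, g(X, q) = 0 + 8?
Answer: -209525/8 ≈ -26191.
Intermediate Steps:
g(X, q) = 8
c = 8
Z(p) = 8
n(85)/Z(-291) = -29*85²/8 = -29*7225*(⅛) = -209525*⅛ = -209525/8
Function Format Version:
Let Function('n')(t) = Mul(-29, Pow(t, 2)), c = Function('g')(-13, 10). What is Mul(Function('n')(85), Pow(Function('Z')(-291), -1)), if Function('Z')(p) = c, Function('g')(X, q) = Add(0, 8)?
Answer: Rational(-209525, 8) ≈ -26191.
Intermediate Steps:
Function('g')(X, q) = 8
c = 8
Function('Z')(p) = 8
Mul(Function('n')(85), Pow(Function('Z')(-291), -1)) = Mul(Mul(-29, Pow(85, 2)), Pow(8, -1)) = Mul(Mul(-29, 7225), Rational(1, 8)) = Mul(-209525, Rational(1, 8)) = Rational(-209525, 8)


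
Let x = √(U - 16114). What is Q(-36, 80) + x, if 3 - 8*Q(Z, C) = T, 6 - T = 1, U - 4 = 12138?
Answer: -¼ + 2*I*√993 ≈ -0.25 + 63.024*I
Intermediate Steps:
U = 12142 (U = 4 + 12138 = 12142)
T = 5 (T = 6 - 1*1 = 6 - 1 = 5)
Q(Z, C) = -¼ (Q(Z, C) = 3/8 - ⅛*5 = 3/8 - 5/8 = -¼)
x = 2*I*√993 (x = √(12142 - 16114) = √(-3972) = 2*I*√993 ≈ 63.024*I)
Q(-36, 80) + x = -¼ + 2*I*√993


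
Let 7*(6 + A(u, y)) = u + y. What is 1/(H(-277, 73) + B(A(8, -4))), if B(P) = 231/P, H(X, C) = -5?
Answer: -38/1807 ≈ -0.021029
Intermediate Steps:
A(u, y) = -6 + u/7 + y/7 (A(u, y) = -6 + (u + y)/7 = -6 + (u/7 + y/7) = -6 + u/7 + y/7)
1/(H(-277, 73) + B(A(8, -4))) = 1/(-5 + 231/(-6 + (⅐)*8 + (⅐)*(-4))) = 1/(-5 + 231/(-6 + 8/7 - 4/7)) = 1/(-5 + 231/(-38/7)) = 1/(-5 + 231*(-7/38)) = 1/(-5 - 1617/38) = 1/(-1807/38) = -38/1807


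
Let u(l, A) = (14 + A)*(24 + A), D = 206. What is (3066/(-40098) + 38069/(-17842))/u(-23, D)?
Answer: -263532389/6033447151600 ≈ -4.3679e-5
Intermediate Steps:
(3066/(-40098) + 38069/(-17842))/u(-23, D) = (3066/(-40098) + 38069/(-17842))/(336 + 206**2 + 38*206) = (3066*(-1/40098) + 38069*(-1/17842))/(336 + 42436 + 7828) = (-511/6683 - 38069/17842)/50600 = -263532389/119238086*1/50600 = -263532389/6033447151600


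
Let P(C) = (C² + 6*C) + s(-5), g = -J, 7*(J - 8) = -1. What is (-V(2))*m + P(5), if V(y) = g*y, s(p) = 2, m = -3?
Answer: 69/7 ≈ 9.8571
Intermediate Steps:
J = 55/7 (J = 8 + (⅐)*(-1) = 8 - ⅐ = 55/7 ≈ 7.8571)
g = -55/7 (g = -1*55/7 = -55/7 ≈ -7.8571)
V(y) = -55*y/7
P(C) = 2 + C² + 6*C (P(C) = (C² + 6*C) + 2 = 2 + C² + 6*C)
(-V(2))*m + P(5) = -(-55)*2/7*(-3) + (2 + 5² + 6*5) = -1*(-110/7)*(-3) + (2 + 25 + 30) = (110/7)*(-3) + 57 = -330/7 + 57 = 69/7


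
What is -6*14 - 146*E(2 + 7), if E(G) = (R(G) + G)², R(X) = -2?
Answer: -7238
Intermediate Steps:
E(G) = (-2 + G)²
-6*14 - 146*E(2 + 7) = -6*14 - 146*(-2 + (2 + 7))² = -84 - 146*(-2 + 9)² = -84 - 146*7² = -84 - 146*49 = -84 - 7154 = -7238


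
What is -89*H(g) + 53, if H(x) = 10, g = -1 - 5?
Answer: -837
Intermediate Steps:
g = -6
-89*H(g) + 53 = -89*10 + 53 = -890 + 53 = -837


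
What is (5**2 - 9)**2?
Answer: 256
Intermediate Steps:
(5**2 - 9)**2 = (25 - 9)**2 = 16**2 = 256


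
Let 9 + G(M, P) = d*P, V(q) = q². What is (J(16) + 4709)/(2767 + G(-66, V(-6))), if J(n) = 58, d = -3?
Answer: 4767/2650 ≈ 1.7989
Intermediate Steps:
G(M, P) = -9 - 3*P
(J(16) + 4709)/(2767 + G(-66, V(-6))) = (58 + 4709)/(2767 + (-9 - 3*(-6)²)) = 4767/(2767 + (-9 - 3*36)) = 4767/(2767 + (-9 - 108)) = 4767/(2767 - 117) = 4767/2650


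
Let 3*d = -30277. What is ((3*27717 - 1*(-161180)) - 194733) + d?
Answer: 118517/3 ≈ 39506.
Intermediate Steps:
d = -30277/3 (d = (⅓)*(-30277) = -30277/3 ≈ -10092.)
((3*27717 - 1*(-161180)) - 194733) + d = ((3*27717 - 1*(-161180)) - 194733) - 30277/3 = ((83151 + 161180) - 194733) - 30277/3 = (244331 - 194733) - 30277/3 = 49598 - 30277/3 = 118517/3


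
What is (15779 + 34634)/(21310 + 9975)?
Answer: 50413/31285 ≈ 1.6114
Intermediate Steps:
(15779 + 34634)/(21310 + 9975) = 50413/31285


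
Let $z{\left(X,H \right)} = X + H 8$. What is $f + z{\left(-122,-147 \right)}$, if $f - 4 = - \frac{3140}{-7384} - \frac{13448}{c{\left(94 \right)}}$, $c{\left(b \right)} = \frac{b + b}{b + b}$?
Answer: $- \frac{27212947}{1846} \approx -14742.0$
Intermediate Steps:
$z{\left(X,H \right)} = X + 8 H$
$c{\left(b \right)} = 1$ ($c{\left(b \right)} = \frac{2 b}{2 b} = 2 b \frac{1}{2 b} = 1$)
$f = - \frac{24816839}{1846}$ ($f = 4 - \left(13448 - \frac{785}{1846}\right) = 4 - \frac{24824223}{1846} = - \frac{24816839}{1846} \approx -13444.0$)
$f + z{\left(-122,-147 \right)} = - \frac{24816839}{1846} + \left(-122 + 8 \left(-147\right)\right) = - \frac{24816839}{1846} - 1298 = - \frac{27212947}{1846}$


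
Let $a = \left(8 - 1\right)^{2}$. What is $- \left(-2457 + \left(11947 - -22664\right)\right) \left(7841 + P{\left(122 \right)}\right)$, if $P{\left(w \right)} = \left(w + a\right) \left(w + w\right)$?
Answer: $-1593713010$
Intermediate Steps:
$a = 49$ ($a = 7^{2} = 49$)
$P{\left(w \right)} = 2 w \left(49 + w\right)$ ($P{\left(w \right)} = \left(w + 49\right) \left(w + w\right) = \left(49 + w\right) 2 w = 2 w \left(49 + w\right)$)
$- \left(-2457 + \left(11947 - -22664\right)\right) \left(7841 + P{\left(122 \right)}\right) = - \left(-2457 + \left(11947 - -22664\right)\right) \left(7841 + 2 \cdot 122 \left(49 + 122\right)\right) = - \left(-2457 + \left(11947 + 22664\right)\right) \left(7841 + 2 \cdot 122 \cdot 171\right) = - \left(-2457 + 34611\right) \left(7841 + 41724\right) = - 32154 \cdot 49565 = \left(-1\right) 1593713010 = -1593713010$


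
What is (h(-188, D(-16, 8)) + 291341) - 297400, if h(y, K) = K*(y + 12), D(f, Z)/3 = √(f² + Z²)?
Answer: -6059 - 4224*√5 ≈ -15504.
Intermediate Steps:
D(f, Z) = 3*√(Z² + f²) (D(f, Z) = 3*√(f² + Z²) = 3*√(Z² + f²))
h(y, K) = K*(12 + y)
(h(-188, D(-16, 8)) + 291341) - 297400 = ((3*√(8² + (-16)²))*(12 - 188) + 291341) - 297400 = ((3*√(64 + 256))*(-176) + 291341) - 297400 = ((3*√320)*(-176) + 291341) - 297400 = ((3*(8*√5))*(-176) + 291341) - 297400 = ((24*√5)*(-176) + 291341) - 297400 = (-4224*√5 + 291341) - 297400 = (291341 - 4224*√5) - 297400 = -6059 - 4224*√5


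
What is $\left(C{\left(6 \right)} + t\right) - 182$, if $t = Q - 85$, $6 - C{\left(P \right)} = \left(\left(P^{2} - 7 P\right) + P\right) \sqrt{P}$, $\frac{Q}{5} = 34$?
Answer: $-91$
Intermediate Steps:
$Q = 170$ ($Q = 5 \cdot 34 = 170$)
$C{\left(P \right)} = 6 - \sqrt{P} \left(P^{2} - 6 P\right)$ ($C{\left(P \right)} = 6 - \left(\left(P^{2} - 7 P\right) + P\right) \sqrt{P} = 6 - \left(P^{2} - 6 P\right) \sqrt{P} = 6 - \sqrt{P} \left(P^{2} - 6 P\right)$)
$t = 85$ ($t = 170 - 85 = 85$)
$\left(C{\left(6 \right)} + t\right) - 182 = \left(\left(6 - 6^{\frac{5}{2}} + 6 \cdot 6^{\frac{3}{2}}\right) + 85\right) - 182 = \left(\left(6 - 36 \sqrt{6} + 6 \cdot 6 \sqrt{6}\right) + 85\right) - 182 = \left(\left(6 - 36 \sqrt{6} + 36 \sqrt{6}\right) + 85\right) - 182 = \left(6 + 85\right) - 182 = 91 - 182 = -91$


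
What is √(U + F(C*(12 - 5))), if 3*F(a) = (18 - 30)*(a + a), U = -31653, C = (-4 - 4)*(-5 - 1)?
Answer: I*√34341 ≈ 185.31*I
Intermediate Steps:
C = 48 (C = -8*(-6) = 48)
F(a) = -8*a (F(a) = ((18 - 30)*(a + a))/3 = (-24*a)/3 = -8*a)
√(U + F(C*(12 - 5))) = √(-31653 - 384*(12 - 5)) = √(-31653 - 384*7) = √(-31653 - 8*336) = √(-31653 - 2688) = √(-34341) = I*√34341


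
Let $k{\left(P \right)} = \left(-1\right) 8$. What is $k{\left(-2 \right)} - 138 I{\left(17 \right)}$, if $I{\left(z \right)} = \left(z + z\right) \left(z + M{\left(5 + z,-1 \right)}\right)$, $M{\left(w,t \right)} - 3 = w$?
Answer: $-197072$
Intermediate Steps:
$M{\left(w,t \right)} = 3 + w$
$k{\left(P \right)} = -8$
$I{\left(z \right)} = 2 z \left(8 + 2 z\right)$ ($I{\left(z \right)} = \left(z + z\right) \left(z + \left(3 + \left(5 + z\right)\right)\right) = 2 z \left(z + \left(8 + z\right)\right) = 2 z \left(8 + 2 z\right)$)
$k{\left(-2 \right)} - 138 I{\left(17 \right)} = -8 - 138 \cdot 4 \cdot 17 \left(4 + 17\right) = -8 - 138 \cdot 4 \cdot 17 \cdot 21 = -8 - 197064 = -197072$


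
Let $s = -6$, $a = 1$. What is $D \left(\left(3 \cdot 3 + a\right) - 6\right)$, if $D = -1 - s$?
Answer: $20$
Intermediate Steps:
$D = 5$ ($D = -1 - -6 = -1 + 6 = 5$)
$D \left(\left(3 \cdot 3 + a\right) - 6\right) = 5 \left(\left(3 \cdot 3 + 1\right) - 6\right) = 5 \left(\left(9 + 1\right) - 6\right) = 5 \left(10 - 6\right) = 5 \cdot 4 = 20$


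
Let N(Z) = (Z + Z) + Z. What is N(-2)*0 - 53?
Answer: -53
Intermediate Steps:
N(Z) = 3*Z (N(Z) = 2*Z + Z = 3*Z)
N(-2)*0 - 53 = (3*(-2))*0 - 53 = -6*0 - 53 = 0 - 53 = -53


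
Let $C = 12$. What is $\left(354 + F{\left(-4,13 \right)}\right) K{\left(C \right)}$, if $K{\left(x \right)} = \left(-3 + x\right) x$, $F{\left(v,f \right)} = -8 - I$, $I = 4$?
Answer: $36936$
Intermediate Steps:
$F{\left(v,f \right)} = -12$ ($F{\left(v,f \right)} = -8 - 4 = -12$)
$K{\left(x \right)} = x \left(-3 + x\right)$
$\left(354 + F{\left(-4,13 \right)}\right) K{\left(C \right)} = \left(354 - 12\right) 12 \left(-3 + 12\right) = 342 \cdot 12 \cdot 9 = 342 \cdot 108 = 36936$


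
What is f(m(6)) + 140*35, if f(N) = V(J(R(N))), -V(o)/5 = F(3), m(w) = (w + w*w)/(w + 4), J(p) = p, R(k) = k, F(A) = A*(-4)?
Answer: 4960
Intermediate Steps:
F(A) = -4*A
m(w) = (w + w²)/(4 + w)
V(o) = 60 (V(o) = -(-20)*3 = -5*(-12) = 60)
f(N) = 60
f(m(6)) + 140*35 = 60 + 140*35 = 60 + 4900 = 4960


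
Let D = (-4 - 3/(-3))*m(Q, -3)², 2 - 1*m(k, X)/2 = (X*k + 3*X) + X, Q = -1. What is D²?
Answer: 2108304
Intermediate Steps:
m(k, X) = 4 - 8*X - 2*X*k (m(k, X) = 4 - 2*((X*k + 3*X) + X) = 4 - 2*((3*X + X*k) + X) = 4 - 2*(4*X + X*k) = 4 + (-8*X - 2*X*k) = 4 - 8*X - 2*X*k)
D = -1452 (D = (-4 - 3/(-3))*(4 - 8*(-3) - 2*(-3)*(-1))² = (-4 - 3*(-⅓))*(4 + 24 - 6)² = (-4 + 1)*22² = -3*484 = -1452)
D² = (-1452)² = 2108304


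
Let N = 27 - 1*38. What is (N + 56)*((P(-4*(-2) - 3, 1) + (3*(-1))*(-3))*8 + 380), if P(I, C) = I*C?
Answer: 22140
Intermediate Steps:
P(I, C) = C*I
N = -11 (N = 27 - 38 = -11)
(N + 56)*((P(-4*(-2) - 3, 1) + (3*(-1))*(-3))*8 + 380) = (-11 + 56)*((1*(-4*(-2) - 3) + (3*(-1))*(-3))*8 + 380) = 45*((1*(8 - 3) - 3*(-3))*8 + 380) = 45*((1*5 + 9)*8 + 380) = 45*((5 + 9)*8 + 380) = 45*(14*8 + 380) = 45*(112 + 380) = 45*492 = 22140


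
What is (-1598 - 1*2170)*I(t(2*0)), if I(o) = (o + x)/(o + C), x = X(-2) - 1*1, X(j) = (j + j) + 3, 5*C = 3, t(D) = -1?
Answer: -28260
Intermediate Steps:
C = 3/5 (C = (1/5)*3 = 3/5 ≈ 0.60000)
X(j) = 3 + 2*j (X(j) = 2*j + 3 = 3 + 2*j)
x = -2 (x = (3 + 2*(-2)) - 1*1 = (3 - 4) - 1 = -1 - 1 = -2)
I(o) = (-2 + o)/(3/5 + o) (I(o) = (o - 2)/(o + 3/5) = (-2 + o)/(3/5 + o))
(-1598 - 1*2170)*I(t(2*0)) = (-1598 - 1*2170)*(5*(-2 - 1)/(3 + 5*(-1))) = (-1598 - 2170)*(5*(-3)/(3 - 5)) = -18840*(-3)/(-2) = -18840*(-1)*(-3)/2 = -3768*15/2 = -28260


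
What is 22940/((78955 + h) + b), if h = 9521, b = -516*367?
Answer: -5735/25224 ≈ -0.22736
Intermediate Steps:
b = -189372
22940/((78955 + h) + b) = 22940/((78955 + 9521) - 189372) = 22940/(88476 - 189372) = 22940/(-100896) = 22940*(-1/100896) = -5735/25224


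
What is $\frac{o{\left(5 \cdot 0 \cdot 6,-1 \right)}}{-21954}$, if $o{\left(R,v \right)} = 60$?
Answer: $- \frac{10}{3659} \approx -0.002733$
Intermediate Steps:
$\frac{o{\left(5 \cdot 0 \cdot 6,-1 \right)}}{-21954} = \frac{60}{-21954} = 60 \left(- \frac{1}{21954}\right) = - \frac{10}{3659}$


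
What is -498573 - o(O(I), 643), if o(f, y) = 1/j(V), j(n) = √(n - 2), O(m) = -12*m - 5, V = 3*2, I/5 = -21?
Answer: -997147/2 ≈ -4.9857e+5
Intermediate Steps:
I = -105 (I = 5*(-21) = -105)
V = 6
O(m) = -5 - 12*m
j(n) = √(-2 + n)
o(f, y) = ½ (o(f, y) = 1/(√(-2 + 6)) = 1/(√4) = 1/2 = ½)
-498573 - o(O(I), 643) = -498573 - 1*½ = -498573 - ½ = -997147/2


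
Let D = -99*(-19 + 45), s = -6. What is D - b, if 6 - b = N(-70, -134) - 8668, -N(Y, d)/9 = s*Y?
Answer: -15028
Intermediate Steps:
N(Y, d) = 54*Y (N(Y, d) = -(-54)*Y = 54*Y)
D = -2574 (D = -99*26 = -2574)
b = 12454 (b = 6 - (54*(-70) - 8668) = 6 - (-3780 - 8668) = 6 - 1*(-12448) = 6 + 12448 = 12454)
D - b = -2574 - 1*12454 = -2574 - 12454 = -15028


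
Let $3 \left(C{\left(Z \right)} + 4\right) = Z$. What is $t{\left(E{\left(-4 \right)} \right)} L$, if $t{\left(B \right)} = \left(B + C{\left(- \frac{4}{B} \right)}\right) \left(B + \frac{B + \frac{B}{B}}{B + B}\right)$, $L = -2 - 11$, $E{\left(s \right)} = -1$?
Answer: $- \frac{143}{3} \approx -47.667$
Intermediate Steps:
$L = -13$
$C{\left(Z \right)} = -4 + \frac{Z}{3}$
$t{\left(B \right)} = \left(B + \frac{1 + B}{2 B}\right) \left(-4 + B - \frac{4}{3 B}\right)$ ($t{\left(B \right)} = \left(B - \left(4 - \frac{\left(-4\right) \frac{1}{B}}{3}\right)\right) \left(B + \frac{B + \frac{B}{B}}{B + B}\right) = \left(B - \left(4 + \frac{4}{3 B}\right)\right) \left(B + \frac{B + 1}{2 B}\right) = \left(-4 + B - \frac{4}{3 B}\right) \left(B + \left(1 + B\right) \frac{1}{2 B}\right) = \left(-4 + B - \frac{4}{3 B}\right) \left(B + \frac{1 + B}{2 B}\right) = \left(B + \frac{1 + B}{2 B}\right) \left(-4 + B - \frac{4}{3 B}\right)$)
$t{\left(E{\left(-4 \right)} \right)} L = \left(- \frac{17}{6} + \left(-1\right)^{2} - \frac{8}{3 \left(-1\right)} - - \frac{7}{2} - \frac{2}{3 \cdot 1}\right) \left(-13\right) = \left(- \frac{17}{6} + 1 - - \frac{8}{3} + \frac{7}{2} - \frac{2}{3}\right) \left(-13\right) = \left(- \frac{17}{6} + 1 + \frac{8}{3} + \frac{7}{2} - \frac{2}{3}\right) \left(-13\right) = \frac{11}{3} \left(-13\right) = - \frac{143}{3}$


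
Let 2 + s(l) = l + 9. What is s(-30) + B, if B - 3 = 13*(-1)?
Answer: -33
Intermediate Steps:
B = -10 (B = 3 + 13*(-1) = 3 - 13 = -10)
s(l) = 7 + l (s(l) = -2 + (l + 9) = -2 + (9 + l) = 7 + l)
s(-30) + B = (7 - 30) - 10 = -23 - 10 = -33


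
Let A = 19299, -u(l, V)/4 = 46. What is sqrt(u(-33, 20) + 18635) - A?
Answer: -19299 + sqrt(18451) ≈ -19163.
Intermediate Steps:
u(l, V) = -184 (u(l, V) = -4*46 = -184)
sqrt(u(-33, 20) + 18635) - A = sqrt(-184 + 18635) - 1*19299 = sqrt(18451) - 19299 = -19299 + sqrt(18451)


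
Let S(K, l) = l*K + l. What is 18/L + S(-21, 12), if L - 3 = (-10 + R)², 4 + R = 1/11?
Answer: -950517/3962 ≈ -239.91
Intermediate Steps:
S(K, l) = l + K*l (S(K, l) = K*l + l = l + K*l)
R = -43/11 (R = -4 + 1/11 = -43/11 ≈ -3.9091)
L = 23772/121 (L = 3 + (-10 - 43/11)² = 3 + (-153/11)² = 3 + 23409/121 = 23772/121 ≈ 196.46)
18/L + S(-21, 12) = 18/(23772/121) + 12*(1 - 21) = 18*(121/23772) + 12*(-20) = 363/3962 - 240 = -950517/3962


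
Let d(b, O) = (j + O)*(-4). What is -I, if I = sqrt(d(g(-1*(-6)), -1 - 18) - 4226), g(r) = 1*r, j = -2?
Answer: -I*sqrt(4142) ≈ -64.358*I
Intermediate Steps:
g(r) = r
d(b, O) = 8 - 4*O (d(b, O) = (-2 + O)*(-4) = 8 - 4*O)
I = I*sqrt(4142) (I = sqrt((8 - 4*(-1 - 18)) - 4226) = sqrt((8 - 4*(-19)) - 4226) = sqrt((8 + 76) - 4226) = sqrt(84 - 4226) = sqrt(-4142) = I*sqrt(4142) ≈ 64.358*I)
-I = -I*sqrt(4142)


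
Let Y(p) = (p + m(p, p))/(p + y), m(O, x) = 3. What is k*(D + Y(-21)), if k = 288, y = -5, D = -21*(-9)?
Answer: 710208/13 ≈ 54631.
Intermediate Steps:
D = 189
Y(p) = (3 + p)/(-5 + p) (Y(p) = (p + 3)/(p - 5) = (3 + p)/(-5 + p))
k*(D + Y(-21)) = 288*(189 + (3 - 21)/(-5 - 21)) = 288*(189 - 18/(-26)) = 288*(189 - 1/26*(-18)) = 288*(189 + 9/13) = 288*(2466/13) = 710208/13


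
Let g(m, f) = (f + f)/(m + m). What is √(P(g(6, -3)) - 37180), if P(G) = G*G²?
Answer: 3*I*√66098/4 ≈ 192.82*I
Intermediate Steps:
g(m, f) = f/m (g(m, f) = (2*f)/((2*m)) = (2*f)*(1/(2*m)) = f/m)
P(G) = G³
√(P(g(6, -3)) - 37180) = √((-3/6)³ - 37180) = √((-3*⅙)³ - 37180) = √((-½)³ - 37180) = √(-⅛ - 37180) = √(-297441/8) = 3*I*√66098/4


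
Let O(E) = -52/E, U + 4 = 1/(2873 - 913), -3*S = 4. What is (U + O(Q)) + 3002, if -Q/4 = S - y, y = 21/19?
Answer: 815322899/272440 ≈ 2992.7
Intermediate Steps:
S = -4/3 (S = -1/3*4 = -4/3 ≈ -1.3333)
y = 21/19 (y = 21*(1/19) = 21/19 ≈ 1.1053)
U = -7839/1960 (U = -4 + 1/(2873 - 913) = -4 + 1/1960 = -7839/1960 ≈ -3.9995)
Q = 556/57 (Q = -4*(-4/3 - 1*21/19) = -4*(-4/3 - 21/19) = -4*(-139/57) = 556/57 ≈ 9.7544)
(U + O(Q)) + 3002 = (-7839/1960 - 52/556/57) + 3002 = (-7839/1960 - 52*57/556) + 3002 = (-7839/1960 - 741/139) + 3002 = -2541981/272440 + 3002 = 815322899/272440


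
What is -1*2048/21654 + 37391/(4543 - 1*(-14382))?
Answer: 385453157/204900975 ≈ 1.8812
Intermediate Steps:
-1*2048/21654 + 37391/(4543 - 1*(-14382)) = -2048*1/21654 + 37391/(4543 + 14382) = -1024/10827 + 37391/18925 = 385453157/204900975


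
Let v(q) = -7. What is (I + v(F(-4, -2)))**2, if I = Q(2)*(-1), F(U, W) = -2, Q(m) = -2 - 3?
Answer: 4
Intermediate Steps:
Q(m) = -5
I = 5 (I = -5*(-1) = 5)
(I + v(F(-4, -2)))**2 = (5 - 7)**2 = (-2)**2 = 4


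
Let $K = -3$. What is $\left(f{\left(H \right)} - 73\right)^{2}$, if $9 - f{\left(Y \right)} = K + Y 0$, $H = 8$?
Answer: $3721$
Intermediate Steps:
$f{\left(Y \right)} = 12$ ($f{\left(Y \right)} = 9 - \left(-3 + Y 0\right) = 9 - \left(-3 + 0\right) = 9 - -3 = 9 + 3 = 12$)
$\left(f{\left(H \right)} - 73\right)^{2} = \left(12 - 73\right)^{2} = \left(-61\right)^{2} = 3721$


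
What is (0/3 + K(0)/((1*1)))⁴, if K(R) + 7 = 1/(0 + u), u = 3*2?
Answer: 2825761/1296 ≈ 2180.4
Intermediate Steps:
u = 6
K(R) = -41/6 (K(R) = -7 + 1/(0 + 6) = -7 + 1/6 = -7 + ⅙ = -41/6)
(0/3 + K(0)/((1*1)))⁴ = (0/3 - 41/(6*1))⁴ = (0*(⅓) - 41/6/1)⁴ = (0 - 41/6*1)⁴ = (0 - 41/6)⁴ = (-41/6)⁴ = 2825761/1296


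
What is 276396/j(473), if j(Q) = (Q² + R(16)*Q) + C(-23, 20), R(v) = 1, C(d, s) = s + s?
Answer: 138198/112121 ≈ 1.2326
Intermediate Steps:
C(d, s) = 2*s
j(Q) = 40 + Q + Q² (j(Q) = (Q² + 1*Q) + 2*20 = (Q² + Q) + 40 = (Q + Q²) + 40 = 40 + Q + Q²)
276396/j(473) = 276396/(40 + 473 + 473²) = 276396/(40 + 473 + 223729) = 276396/224242 = 276396*(1/224242) = 138198/112121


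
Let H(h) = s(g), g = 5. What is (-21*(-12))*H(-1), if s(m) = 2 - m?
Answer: -756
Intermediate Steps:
H(h) = -3 (H(h) = 2 - 1*5 = 2 - 5 = -3)
(-21*(-12))*H(-1) = -21*(-12)*(-3) = 252*(-3) = -756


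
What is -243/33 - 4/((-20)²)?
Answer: -8111/1100 ≈ -7.3736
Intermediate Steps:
-243/33 - 4/((-20)²) = -243*1/33 - 4/400 = -81/11 - 4*1/400 = -81/11 - 1/100 = -8111/1100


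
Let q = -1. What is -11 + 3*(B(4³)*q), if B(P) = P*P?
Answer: -12299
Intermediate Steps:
B(P) = P²
-11 + 3*(B(4³)*q) = -11 + 3*((4³)²*(-1)) = -11 + 3*(64²*(-1)) = -11 + 3*(4096*(-1)) = -11 + 3*(-4096) = -11 - 12288 = -12299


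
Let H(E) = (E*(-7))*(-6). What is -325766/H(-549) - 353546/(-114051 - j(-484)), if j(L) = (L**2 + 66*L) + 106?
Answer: 7946207423/521224443 ≈ 15.245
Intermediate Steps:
j(L) = 106 + L**2 + 66*L
H(E) = 42*E (H(E) = -7*E*(-6) = 42*E)
-325766/H(-549) - 353546/(-114051 - j(-484)) = -325766/(42*(-549)) - 353546/(-114051 - (106 + (-484)**2 + 66*(-484))) = -325766/(-23058) - 353546/(-114051 - (106 + 234256 - 31944)) = -325766*(-1/23058) - 353546/(-114051 - 1*202418) = 23269/1647 - 353546/(-114051 - 202418) = 23269/1647 - 353546/(-316469) = 23269/1647 - 353546*(-1/316469) = 23269/1647 + 353546/316469 = 7946207423/521224443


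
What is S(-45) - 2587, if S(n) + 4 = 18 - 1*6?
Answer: -2579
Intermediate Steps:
S(n) = 8 (S(n) = -4 + (18 - 1*6) = -4 + (18 - 6) = -4 + 12 = 8)
S(-45) - 2587 = 8 - 2587 = -2579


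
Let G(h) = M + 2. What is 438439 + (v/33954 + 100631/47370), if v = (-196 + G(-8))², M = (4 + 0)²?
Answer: 117531772494379/268066830 ≈ 4.3844e+5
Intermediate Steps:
M = 16 (M = 4² = 16)
G(h) = 18 (G(h) = 16 + 2 = 18)
v = 31684 (v = (-196 + 18)² = (-178)² = 31684)
438439 + (v/33954 + 100631/47370) = 438439 + (31684/33954 + 100631/47370) = 438439 + (31684*(1/33954) + 100631*(1/47370)) = 438439 + (15842/16977 + 100631/47370) = 438439 + 819616009/268066830 = 117531772494379/268066830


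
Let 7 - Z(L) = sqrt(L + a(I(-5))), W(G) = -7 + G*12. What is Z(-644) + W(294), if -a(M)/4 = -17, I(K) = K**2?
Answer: 3528 - 24*I ≈ 3528.0 - 24.0*I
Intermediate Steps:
a(M) = 68 (a(M) = -4*(-17) = 68)
W(G) = -7 + 12*G
Z(L) = 7 - sqrt(68 + L) (Z(L) = 7 - sqrt(L + 68) = 7 - sqrt(68 + L))
Z(-644) + W(294) = (7 - sqrt(68 - 644)) + (-7 + 12*294) = (7 - sqrt(-576)) + (-7 + 3528) = (7 - 24*I) + 3521 = 3528 - 24*I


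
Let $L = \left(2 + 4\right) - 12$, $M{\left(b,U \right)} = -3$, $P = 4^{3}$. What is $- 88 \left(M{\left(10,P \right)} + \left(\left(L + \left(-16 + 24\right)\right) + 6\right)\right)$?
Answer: $-440$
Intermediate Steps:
$P = 64$
$L = -6$ ($L = 6 - 12 = -6$)
$- 88 \left(M{\left(10,P \right)} + \left(\left(L + \left(-16 + 24\right)\right) + 6\right)\right) = - 88 \left(-3 + \left(\left(-6 + \left(-16 + 24\right)\right) + 6\right)\right) = - 88 \left(-3 + \left(\left(-6 + 8\right) + 6\right)\right) = - 88 \left(-3 + \left(2 + 6\right)\right) = - 88 \left(-3 + 8\right) = \left(-88\right) 5 = -440$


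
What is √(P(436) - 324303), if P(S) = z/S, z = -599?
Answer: I*√15412241063/218 ≈ 569.48*I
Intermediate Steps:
P(S) = -599/S
√(P(436) - 324303) = √(-599/436 - 324303) = √(-141396707/436) = I*√15412241063/218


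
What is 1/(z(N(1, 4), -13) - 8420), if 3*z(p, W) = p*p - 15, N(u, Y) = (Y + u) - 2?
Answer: -1/8422 ≈ -0.00011874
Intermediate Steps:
N(u, Y) = -2 + Y + u
z(p, W) = -5 + p**2/3 (z(p, W) = (p*p - 15)/3 = (p**2 - 15)/3 = (-15 + p**2)/3 = -5 + p**2/3)
1/(z(N(1, 4), -13) - 8420) = 1/((-5 + (-2 + 4 + 1)**2/3) - 8420) = 1/((-5 + (1/3)*3**2) - 8420) = 1/((-5 + (1/3)*9) - 8420) = 1/((-5 + 3) - 8420) = 1/(-2 - 8420) = 1/(-8422) = -1/8422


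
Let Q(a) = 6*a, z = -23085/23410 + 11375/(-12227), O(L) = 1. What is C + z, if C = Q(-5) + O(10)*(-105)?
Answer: -7838029699/57246814 ≈ -136.92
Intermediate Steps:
z = -109709809/57246814 (z = -23085*1/23410 + 11375*(-1/12227) = -4617/4682 - 11375/12227 = -109709809/57246814 ≈ -1.9164)
C = -135 (C = 6*(-5) + 1*(-105) = -30 - 105 = -135)
C + z = -135 - 109709809/57246814 = -7838029699/57246814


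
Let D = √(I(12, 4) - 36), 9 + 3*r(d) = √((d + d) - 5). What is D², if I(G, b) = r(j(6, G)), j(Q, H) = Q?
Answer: -39 + √7/3 ≈ -38.118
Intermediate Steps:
r(d) = -3 + √(-5 + 2*d)/3 (r(d) = -3 + √((d + d) - 5)/3 = -3 + √(2*d - 5)/3 = -3 + √(-5 + 2*d)/3)
I(G, b) = -3 + √7/3 (I(G, b) = -3 + √(-5 + 2*6)/3 = -3 + √(-5 + 12)/3 = -3 + √7/3)
D = √(-39 + √7/3) (D = √((-3 + √7/3) - 36) = √(-39 + √7/3) ≈ 6.174*I)
D² = (√(-351 + 3*√7)/3)² = -39 + √7/3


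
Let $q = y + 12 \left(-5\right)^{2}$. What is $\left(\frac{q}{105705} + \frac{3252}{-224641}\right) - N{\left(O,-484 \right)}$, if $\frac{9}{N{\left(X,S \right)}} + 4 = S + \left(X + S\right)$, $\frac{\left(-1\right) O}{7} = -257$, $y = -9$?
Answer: $- \frac{147977704276}{6545891600145} \approx -0.022606$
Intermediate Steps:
$q = 291$ ($q = -9 + 12 \left(-5\right)^{2} = -9 + 12 \cdot 25 = -9 + 300 = 291$)
$O = 1799$ ($O = \left(-7\right) \left(-257\right) = 1799$)
$N{\left(X,S \right)} = \frac{9}{-4 + X + 2 S}$ ($N{\left(X,S \right)} = \frac{9}{-4 + \left(S + \left(X + S\right)\right)} = \frac{9}{-4 + \left(S + \left(S + X\right)\right)} = \frac{9}{-4 + \left(X + 2 S\right)} = \frac{9}{-4 + X + 2 S}$)
$\left(\frac{q}{105705} + \frac{3252}{-224641}\right) - N{\left(O,-484 \right)} = \left(\frac{291}{105705} + \frac{3252}{-224641}\right) - \frac{9}{-4 + 1799 + 2 \left(-484\right)} = \left(291 \cdot \frac{1}{105705} + 3252 \left(- \frac{1}{224641}\right)\right) - \frac{9}{-4 + 1799 - 968} = \left(\frac{97}{35235} - \frac{3252}{224641}\right) - \frac{9}{827} = - \frac{92794043}{7915225635} - 9 \cdot \frac{1}{827} = - \frac{92794043}{7915225635} - \frac{9}{827} = - \frac{147977704276}{6545891600145}$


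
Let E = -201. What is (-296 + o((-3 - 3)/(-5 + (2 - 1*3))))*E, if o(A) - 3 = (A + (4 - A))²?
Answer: 55677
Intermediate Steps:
o(A) = 19 (o(A) = 3 + (A + (4 - A))² = 3 + 4² = 3 + 16 = 19)
(-296 + o((-3 - 3)/(-5 + (2 - 1*3))))*E = (-296 + 19)*(-201) = -277*(-201) = 55677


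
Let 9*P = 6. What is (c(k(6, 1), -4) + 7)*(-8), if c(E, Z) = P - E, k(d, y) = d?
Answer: -40/3 ≈ -13.333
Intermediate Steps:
P = ⅔ (P = (⅑)*6 = ⅔ ≈ 0.66667)
c(E, Z) = ⅔ - E
(c(k(6, 1), -4) + 7)*(-8) = ((⅔ - 1*6) + 7)*(-8) = ((⅔ - 6) + 7)*(-8) = (-16/3 + 7)*(-8) = (5/3)*(-8) = -40/3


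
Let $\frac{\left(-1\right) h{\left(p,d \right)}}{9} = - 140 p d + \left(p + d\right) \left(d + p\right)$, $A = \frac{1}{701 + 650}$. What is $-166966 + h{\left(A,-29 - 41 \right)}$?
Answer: $- \frac{385355330215}{1825201} \approx -2.1113 \cdot 10^{5}$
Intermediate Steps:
$A = \frac{1}{1351} \approx 0.00074019$
$h{\left(p,d \right)} = - 9 \left(d + p\right)^{2} + 1260 d p$ ($h{\left(p,d \right)} = - 9 \left(- 140 p d + \left(p + d\right) \left(d + p\right)\right) = - 9 \left(- 140 d p + \left(d + p\right) \left(d + p\right)\right) = - 9 \left(- 140 d p + \left(d + p\right)^{2}\right) = - 9 \left(\left(d + p\right)^{2} - 140 d p\right) = - 9 \left(d + p\right)^{2} + 1260 d p$)
$-166966 + h{\left(A,-29 - 41 \right)} = -166966 + \left(- 9 \left(\left(-29 - 41\right) + \frac{1}{1351}\right)^{2} + 1260 \left(-29 - 41\right) \frac{1}{1351}\right) = -166966 + \left(- 9 \left(-70 + \frac{1}{1351}\right)^{2} + 1260 \left(-70\right) \frac{1}{1351}\right) = -166966 - \left(\frac{12600}{193} + 9 \left(- \frac{94569}{1351}\right)^{2}\right) = -166966 - \frac{80608820049}{1825201} = - \frac{385355330215}{1825201}$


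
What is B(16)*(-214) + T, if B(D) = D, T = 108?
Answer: -3316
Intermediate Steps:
B(16)*(-214) + T = 16*(-214) + 108 = -3424 + 108 = -3316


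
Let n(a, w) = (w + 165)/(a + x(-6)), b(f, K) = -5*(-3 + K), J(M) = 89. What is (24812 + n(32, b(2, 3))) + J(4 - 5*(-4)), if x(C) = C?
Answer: 647591/26 ≈ 24907.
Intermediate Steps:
b(f, K) = 15 - 5*K
n(a, w) = (165 + w)/(-6 + a) (n(a, w) = (w + 165)/(a - 6) = (165 + w)/(-6 + a))
(24812 + n(32, b(2, 3))) + J(4 - 5*(-4)) = (24812 + (165 + (15 - 5*3))/(-6 + 32)) + 89 = (24812 + (165 + (15 - 15))/26) + 89 = (24812 + (165 + 0)/26) + 89 = (24812 + (1/26)*165) + 89 = (24812 + 165/26) + 89 = 645277/26 + 89 = 647591/26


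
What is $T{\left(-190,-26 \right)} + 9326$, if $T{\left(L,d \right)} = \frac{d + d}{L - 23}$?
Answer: $\frac{1986490}{213} \approx 9326.3$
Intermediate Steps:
$T{\left(L,d \right)} = \frac{2 d}{-23 + L}$
$T{\left(-190,-26 \right)} + 9326 = 2 \left(-26\right) \frac{1}{-23 - 190} + 9326 = 2 \left(-26\right) \frac{1}{-213} + 9326 = 2 \left(-26\right) \left(- \frac{1}{213}\right) + 9326 = \frac{52}{213} + 9326 = \frac{1986490}{213}$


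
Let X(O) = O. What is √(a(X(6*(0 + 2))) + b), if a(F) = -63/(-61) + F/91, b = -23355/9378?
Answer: 3*I*√4928291428970/5784142 ≈ 1.1514*I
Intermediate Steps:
b = -2595/1042 (b = -23355*1/9378 = -2595/1042 ≈ -2.4904)
a(F) = 63/61 + F/91 (a(F) = -63*(-1/61) + F*(1/91) = 63/61 + F/91)
√(a(X(6*(0 + 2))) + b) = √((63/61 + (6*(0 + 2))/91) - 2595/1042) = √((63/61 + (6*2)/91) - 2595/1042) = √((63/61 + (1/91)*12) - 2595/1042) = √((63/61 + 12/91) - 2595/1042) = √(6465/5551 - 2595/1042) = √(-7668315/5784142) = 3*I*√4928291428970/5784142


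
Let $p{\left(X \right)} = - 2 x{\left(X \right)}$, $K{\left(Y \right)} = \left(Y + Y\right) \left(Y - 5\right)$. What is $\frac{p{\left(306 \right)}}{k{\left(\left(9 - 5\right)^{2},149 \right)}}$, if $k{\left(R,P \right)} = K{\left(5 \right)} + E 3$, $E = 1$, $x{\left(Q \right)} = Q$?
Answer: $-204$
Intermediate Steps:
$K{\left(Y \right)} = 2 Y \left(-5 + Y\right)$
$p{\left(X \right)} = - 2 X$
$k{\left(R,P \right)} = 3$ ($k{\left(R,P \right)} = 2 \cdot 5 \left(-5 + 5\right) + 1 \cdot 3 = 2 \cdot 5 \cdot 0 + 3 = 0 + 3 = 3$)
$\frac{p{\left(306 \right)}}{k{\left(\left(9 - 5\right)^{2},149 \right)}} = \frac{\left(-2\right) 306}{3} = \left(-612\right) \frac{1}{3} = -204$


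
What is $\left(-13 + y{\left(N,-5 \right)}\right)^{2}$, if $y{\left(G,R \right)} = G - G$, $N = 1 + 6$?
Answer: $169$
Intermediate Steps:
$N = 7$
$y{\left(G,R \right)} = 0$
$\left(-13 + y{\left(N,-5 \right)}\right)^{2} = \left(-13 + 0\right)^{2} = \left(-13\right)^{2} = 169$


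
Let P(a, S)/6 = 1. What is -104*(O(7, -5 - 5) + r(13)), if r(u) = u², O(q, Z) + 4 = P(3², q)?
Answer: -17784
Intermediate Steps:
P(a, S) = 6 (P(a, S) = 6*1 = 6)
O(q, Z) = 2 (O(q, Z) = -4 + 6 = 2)
-104*(O(7, -5 - 5) + r(13)) = -104*(2 + 13²) = -104*(2 + 169) = -104*171 = -17784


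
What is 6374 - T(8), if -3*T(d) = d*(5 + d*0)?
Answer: 19162/3 ≈ 6387.3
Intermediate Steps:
T(d) = -5*d/3 (T(d) = -d*(5 + d*0)/3 = -d*(5 + 0)/3 = -d*5/3 = -5*d/3)
6374 - T(8) = 6374 - (-5)*8/3 = 6374 - 1*(-40/3) = 6374 + 40/3 = 19162/3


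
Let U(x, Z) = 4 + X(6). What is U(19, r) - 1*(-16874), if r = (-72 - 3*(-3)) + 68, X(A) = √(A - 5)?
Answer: 16879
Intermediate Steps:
X(A) = √(-5 + A)
r = 5 (r = (-72 + 9) + 68 = -63 + 68 = 5)
U(x, Z) = 5 (U(x, Z) = 4 + √(-5 + 6) = 4 + √1 = 4 + 1 = 5)
U(19, r) - 1*(-16874) = 5 - 1*(-16874) = 5 + 16874 = 16879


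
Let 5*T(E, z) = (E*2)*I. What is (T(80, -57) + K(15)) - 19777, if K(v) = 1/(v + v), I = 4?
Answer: -589469/30 ≈ -19649.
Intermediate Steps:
T(E, z) = 8*E/5 (T(E, z) = ((E*2)*4)/5 = ((2*E)*4)/5 = (8*E)/5 = 8*E/5)
K(v) = 1/(2*v)
(T(80, -57) + K(15)) - 19777 = ((8/5)*80 + (½)/15) - 19777 = (128 + (½)*(1/15)) - 19777 = (128 + 1/30) - 19777 = 3841/30 - 19777 = -589469/30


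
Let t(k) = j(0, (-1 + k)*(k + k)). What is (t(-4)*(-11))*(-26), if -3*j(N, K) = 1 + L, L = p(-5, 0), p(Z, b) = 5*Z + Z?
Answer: 8294/3 ≈ 2764.7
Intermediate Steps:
p(Z, b) = 6*Z
L = -30 (L = 6*(-5) = -30)
j(N, K) = 29/3 (j(N, K) = -(1 - 30)/3 = -1/3*(-29) = 29/3)
t(k) = 29/3
(t(-4)*(-11))*(-26) = ((29/3)*(-11))*(-26) = -319/3*(-26) = 8294/3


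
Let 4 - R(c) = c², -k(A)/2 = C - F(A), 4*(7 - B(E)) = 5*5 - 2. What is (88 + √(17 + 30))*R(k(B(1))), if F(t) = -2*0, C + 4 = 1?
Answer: -2816 - 32*√47 ≈ -3035.4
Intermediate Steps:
C = -3 (C = -4 + 1 = -3)
F(t) = 0
B(E) = 5/4 (B(E) = 7 - (5*5 - 2)/4 = 7 - (25 - 2)/4 = 7 - ¼*23 = 7 - 23/4 = 5/4)
k(A) = 6 (k(A) = -2*(-3 - 1*0) = -2*(-3 + 0) = -2*(-3) = 6)
R(c) = 4 - c²
(88 + √(17 + 30))*R(k(B(1))) = (88 + √(17 + 30))*(4 - 1*6²) = (88 + √47)*(4 - 1*36) = (88 + √47)*(4 - 36) = (88 + √47)*(-32) = -2816 - 32*√47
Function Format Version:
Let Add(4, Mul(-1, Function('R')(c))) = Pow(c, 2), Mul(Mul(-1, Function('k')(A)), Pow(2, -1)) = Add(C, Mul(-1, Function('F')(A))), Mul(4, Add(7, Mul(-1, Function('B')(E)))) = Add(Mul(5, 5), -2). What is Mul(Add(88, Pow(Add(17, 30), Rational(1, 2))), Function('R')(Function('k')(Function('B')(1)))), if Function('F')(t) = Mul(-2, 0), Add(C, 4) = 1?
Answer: Add(-2816, Mul(-32, Pow(47, Rational(1, 2)))) ≈ -3035.4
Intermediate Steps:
C = -3 (C = Add(-4, 1) = -3)
Function('F')(t) = 0
Function('B')(E) = Rational(5, 4) (Function('B')(E) = Add(7, Mul(Rational(-1, 4), Add(Mul(5, 5), -2))) = Add(7, Mul(Rational(-1, 4), Add(25, -2))) = Add(7, Mul(Rational(-1, 4), 23)) = Add(7, Rational(-23, 4)) = Rational(5, 4))
Function('k')(A) = 6 (Function('k')(A) = Mul(-2, Add(-3, Mul(-1, 0))) = Mul(-2, Add(-3, 0)) = Mul(-2, -3) = 6)
Function('R')(c) = Add(4, Mul(-1, Pow(c, 2)))
Mul(Add(88, Pow(Add(17, 30), Rational(1, 2))), Function('R')(Function('k')(Function('B')(1)))) = Mul(Add(88, Pow(Add(17, 30), Rational(1, 2))), Add(4, Mul(-1, Pow(6, 2)))) = Mul(Add(88, Pow(47, Rational(1, 2))), Add(4, Mul(-1, 36))) = Mul(Add(88, Pow(47, Rational(1, 2))), Add(4, -36)) = Mul(Add(88, Pow(47, Rational(1, 2))), -32) = Add(-2816, Mul(-32, Pow(47, Rational(1, 2))))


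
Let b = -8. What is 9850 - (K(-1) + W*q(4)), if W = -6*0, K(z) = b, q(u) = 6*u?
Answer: 9858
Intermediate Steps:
K(z) = -8
W = 0
9850 - (K(-1) + W*q(4)) = 9850 - (-8 + 0*(6*4)) = 9850 - (-8 + 0*24) = 9850 - (-8 + 0) = 9850 - 1*(-8) = 9850 + 8 = 9858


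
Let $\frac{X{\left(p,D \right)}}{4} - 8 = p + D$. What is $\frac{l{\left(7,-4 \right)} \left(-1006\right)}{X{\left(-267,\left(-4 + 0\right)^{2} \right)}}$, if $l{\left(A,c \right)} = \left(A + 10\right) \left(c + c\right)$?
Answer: $- \frac{34204}{243} \approx -140.76$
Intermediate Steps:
$l{\left(A,c \right)} = 2 c \left(10 + A\right)$ ($l{\left(A,c \right)} = \left(10 + A\right) 2 c = 2 c \left(10 + A\right)$)
$X{\left(p,D \right)} = 32 + 4 D + 4 p$ ($X{\left(p,D \right)} = 32 + 4 \left(p + D\right) = 32 + 4 \left(D + p\right) = 32 + \left(4 D + 4 p\right) = 32 + 4 D + 4 p$)
$\frac{l{\left(7,-4 \right)} \left(-1006\right)}{X{\left(-267,\left(-4 + 0\right)^{2} \right)}} = \frac{2 \left(-4\right) \left(10 + 7\right) \left(-1006\right)}{32 + 4 \left(-4 + 0\right)^{2} + 4 \left(-267\right)} = \frac{2 \left(-4\right) 17 \left(-1006\right)}{32 + 4 \left(-4\right)^{2} - 1068} = \frac{\left(-136\right) \left(-1006\right)}{32 + 4 \cdot 16 - 1068} = \frac{136816}{32 + 64 - 1068} = \frac{136816}{-972} = 136816 \left(- \frac{1}{972}\right) = - \frac{34204}{243}$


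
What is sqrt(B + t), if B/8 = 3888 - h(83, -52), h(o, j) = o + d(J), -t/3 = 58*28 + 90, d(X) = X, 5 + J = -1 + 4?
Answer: sqrt(25314) ≈ 159.10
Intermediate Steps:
J = -2 (J = -5 + (-1 + 4) = -5 + 3 = -2)
t = -5142 (t = -3*(58*28 + 90) = -3*(1624 + 90) = -3*1714 = -5142)
h(o, j) = -2 + o (h(o, j) = o - 2 = -2 + o)
B = 30456 (B = 8*(3888 - (-2 + 83)) = 8*(3888 - 1*81) = 8*(3888 - 81) = 8*3807 = 30456)
sqrt(B + t) = sqrt(30456 - 5142) = sqrt(25314)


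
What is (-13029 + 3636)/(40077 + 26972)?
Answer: -9393/67049 ≈ -0.14009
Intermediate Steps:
(-13029 + 3636)/(40077 + 26972) = -9393/67049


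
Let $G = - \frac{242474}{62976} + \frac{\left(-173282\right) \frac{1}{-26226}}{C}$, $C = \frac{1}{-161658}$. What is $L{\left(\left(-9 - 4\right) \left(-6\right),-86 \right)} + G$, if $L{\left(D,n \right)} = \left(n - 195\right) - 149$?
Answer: $- \frac{1195682121085}{1118976} \approx -1.0686 \cdot 10^{6}$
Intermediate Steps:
$C = - \frac{1}{161658} \approx -6.1859 \cdot 10^{-6}$
$L{\left(D,n \right)} = -344 + n$ ($L{\left(D,n \right)} = \left(-195 + n\right) - 149 = -344 + n$)
$G = - \frac{1195200961405}{1118976}$ ($G = - \frac{242474}{62976} + \frac{\left(-173282\right) \frac{1}{-26226}}{- \frac{1}{161658}} = \left(-242474\right) \frac{1}{62976} + \left(-173282\right) \left(- \frac{1}{26226}\right) \left(-161658\right) = - \frac{2957}{768} + \frac{86641}{13113} \left(-161658\right) = - \frac{2957}{768} - \frac{1556245642}{1457} = - \frac{1195200961405}{1118976} \approx -1.0681 \cdot 10^{6}$)
$L{\left(\left(-9 - 4\right) \left(-6\right),-86 \right)} + G = \left(-344 - 86\right) - \frac{1195200961405}{1118976} = -430 - \frac{1195200961405}{1118976} = - \frac{1195682121085}{1118976}$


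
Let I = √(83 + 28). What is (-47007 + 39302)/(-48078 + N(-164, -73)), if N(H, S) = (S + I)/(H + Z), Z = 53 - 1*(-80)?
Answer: 355976354975/2221128218914 - 238855*√111/2221128218914 ≈ 0.16027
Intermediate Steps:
Z = 133 (Z = 53 + 80 = 133)
I = √111 ≈ 10.536
N(H, S) = (S + √111)/(133 + H) (N(H, S) = (S + √111)/(H + 133) = (S + √111)/(133 + H))
(-47007 + 39302)/(-48078 + N(-164, -73)) = (-47007 + 39302)/(-48078 + (-73 + √111)/(133 - 164)) = -7705/(-48078 + (-73 + √111)/(-31)) = -7705/(-48078 - (-73 + √111)/31) = -7705/(-48078 + (73/31 - √111/31)) = -7705/(-1490345/31 - √111/31)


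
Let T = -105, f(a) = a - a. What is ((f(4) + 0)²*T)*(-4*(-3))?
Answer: 0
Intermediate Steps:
f(a) = 0
((f(4) + 0)²*T)*(-4*(-3)) = ((0 + 0)²*(-105))*(-4*(-3)) = (0²*(-105))*12 = (0*(-105))*12 = 0*12 = 0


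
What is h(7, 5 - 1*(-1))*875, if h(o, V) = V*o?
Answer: 36750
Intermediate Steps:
h(7, 5 - 1*(-1))*875 = ((5 - 1*(-1))*7)*875 = ((5 + 1)*7)*875 = (6*7)*875 = 42*875 = 36750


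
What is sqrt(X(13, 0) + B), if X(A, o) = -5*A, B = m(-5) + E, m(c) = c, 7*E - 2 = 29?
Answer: 3*I*sqrt(357)/7 ≈ 8.0976*I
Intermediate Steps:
E = 31/7 (E = 2/7 + (1/7)*29 = 2/7 + 29/7 = 31/7 ≈ 4.4286)
B = -4/7 (B = -5 + 31/7 = -4/7 ≈ -0.57143)
sqrt(X(13, 0) + B) = sqrt(-5*13 - 4/7) = sqrt(-65 - 4/7) = sqrt(-459/7) = 3*I*sqrt(357)/7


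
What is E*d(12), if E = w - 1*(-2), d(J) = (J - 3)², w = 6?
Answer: 648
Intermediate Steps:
d(J) = (-3 + J)²
E = 8 (E = 6 - 1*(-2) = 6 + 2 = 8)
E*d(12) = 8*(-3 + 12)² = 8*9² = 8*81 = 648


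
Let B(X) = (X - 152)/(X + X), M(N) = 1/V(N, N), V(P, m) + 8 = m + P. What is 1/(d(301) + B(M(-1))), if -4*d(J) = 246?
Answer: 1/699 ≈ 0.0014306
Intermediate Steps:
V(P, m) = -8 + P + m (V(P, m) = -8 + (m + P) = -8 + (P + m) = -8 + P + m)
d(J) = -123/2 (d(J) = -1/4*246 = -123/2)
M(N) = 1/(-8 + 2*N) (M(N) = 1/(-8 + N + N) = 1/(-8 + 2*N))
B(X) = (-152 + X)/(2*X) (B(X) = (-152 + X)/((2*X)) = (-152 + X)*(1/(2*X)) = (-152 + X)/(2*X))
1/(d(301) + B(M(-1))) = 1/(-123/2 + (-152 + 1/(2*(-4 - 1)))/(2*((1/(2*(-4 - 1)))))) = 1/(-123/2 + (-152 + (1/2)/(-5))/(2*(((1/2)/(-5))))) = 1/(-123/2 + (-152 + (1/2)*(-1/5))/(2*(((1/2)*(-1/5))))) = 1/(-123/2 + (-152 - 1/10)/(2*(-1/10))) = 1/(-123/2 + (1/2)*(-10)*(-1521/10)) = 1/(-123/2 + 1521/2) = 1/699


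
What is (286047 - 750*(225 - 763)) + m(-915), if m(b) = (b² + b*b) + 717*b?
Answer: 1707942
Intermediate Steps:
m(b) = 2*b² + 717*b (m(b) = (b² + b²) + 717*b = 2*b² + 717*b)
(286047 - 750*(225 - 763)) + m(-915) = (286047 - 750*(225 - 763)) - 915*(717 + 2*(-915)) = (286047 - 750*(-538)) - 915*(717 - 1830) = (286047 + 403500) - 915*(-1113) = 689547 + 1018395 = 1707942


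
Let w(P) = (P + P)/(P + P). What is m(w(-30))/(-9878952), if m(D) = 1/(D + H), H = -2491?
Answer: 1/24598590480 ≈ 4.0653e-11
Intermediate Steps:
w(P) = 1 (w(P) = (2*P)/((2*P)) = (2*P)*(1/(2*P)) = 1)
m(D) = 1/(-2491 + D) (m(D) = 1/(D - 2491) = 1/(-2491 + D))
m(w(-30))/(-9878952) = 1/((-2491 + 1)*(-9878952)) = -1/9878952/(-2490) = -1/2490*(-1/9878952) = 1/24598590480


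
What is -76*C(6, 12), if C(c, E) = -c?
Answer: 456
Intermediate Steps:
-76*C(6, 12) = -(-76)*6 = -76*(-6) = 456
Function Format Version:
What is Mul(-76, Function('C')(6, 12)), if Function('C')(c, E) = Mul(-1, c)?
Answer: 456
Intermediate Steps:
Mul(-76, Function('C')(6, 12)) = Mul(-76, Mul(-1, 6)) = Mul(-76, -6) = 456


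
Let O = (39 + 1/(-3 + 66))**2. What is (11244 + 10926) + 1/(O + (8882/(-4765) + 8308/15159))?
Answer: 103945183279506075/4688551204186 ≈ 22170.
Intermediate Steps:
O = 6041764/3969 (O = (39 + 1/63)**2 = (2458/63)**2 = 6041764/3969 ≈ 1522.2)
(11244 + 10926) + 1/(O + (8882/(-4765) + 8308/15159)) = (11244 + 10926) + 1/(6041764/3969 + (8882/(-4765) + 8308/15159)) = 22170 + 1/(6041764/3969 + (8882*(-1/4765) + 8308*(1/15159))) = 22170 + 1/(6041764/3969 + (-8882/4765 + 268/489)) = 22170 + 1/(6041764/3969 - 3066278/2330085) = 22170 + 1/(4688551204186/3082702455) = 22170 + 3082702455/4688551204186 = 103945183279506075/4688551204186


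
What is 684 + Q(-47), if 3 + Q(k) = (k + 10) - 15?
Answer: 629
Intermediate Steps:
Q(k) = -8 + k (Q(k) = -3 + ((k + 10) - 15) = -3 + ((10 + k) - 15) = -3 + (-5 + k) = -8 + k)
684 + Q(-47) = 684 + (-8 - 47) = 684 - 55 = 629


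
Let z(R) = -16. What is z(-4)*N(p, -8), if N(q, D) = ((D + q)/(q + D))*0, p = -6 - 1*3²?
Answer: 0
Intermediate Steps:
p = -15 (p = -6 - 1*9 = -6 - 9 = -15)
N(q, D) = 0 (N(q, D) = ((D + q)/(D + q))*0 = 1*0 = 0)
z(-4)*N(p, -8) = -16*0 = 0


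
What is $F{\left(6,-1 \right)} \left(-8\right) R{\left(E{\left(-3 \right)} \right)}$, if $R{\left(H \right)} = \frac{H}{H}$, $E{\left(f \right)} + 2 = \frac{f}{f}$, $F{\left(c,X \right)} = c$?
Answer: $-48$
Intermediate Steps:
$E{\left(f \right)} = -1$ ($E{\left(f \right)} = -2 + \frac{f}{f} = -2 + 1 = -1$)
$R{\left(H \right)} = 1$
$F{\left(6,-1 \right)} \left(-8\right) R{\left(E{\left(-3 \right)} \right)} = 6 \left(-8\right) 1 = \left(-48\right) 1 = -48$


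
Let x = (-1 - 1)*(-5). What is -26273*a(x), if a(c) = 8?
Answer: -210184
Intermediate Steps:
x = 10 (x = -2*(-5) = 10)
-26273*a(x) = -26273*8 = -210184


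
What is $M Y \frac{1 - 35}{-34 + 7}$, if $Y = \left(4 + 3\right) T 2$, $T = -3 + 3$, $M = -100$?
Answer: $0$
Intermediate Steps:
$T = 0$
$Y = 0$ ($Y = \left(4 + 3\right) 0 \cdot 2 = 7 \cdot 0 \cdot 2 = 0 \cdot 2 = 0$)
$M Y \frac{1 - 35}{-34 + 7} = \left(-100\right) 0 \frac{1 - 35}{-34 + 7} = 0 \left(- \frac{34}{-27}\right) = 0 \left(\left(-34\right) \left(- \frac{1}{27}\right)\right) = 0 \cdot \frac{34}{27} = 0$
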